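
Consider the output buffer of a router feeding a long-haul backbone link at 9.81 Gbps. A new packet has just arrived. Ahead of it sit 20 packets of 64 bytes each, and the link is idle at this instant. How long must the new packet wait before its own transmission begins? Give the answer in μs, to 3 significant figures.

Each queued packet: L/R = 512/9810000000 = 0.0521916 μs.
20 queued → 1.04383 μs.
Queuing delay = 1.04 μs.

1.04 μs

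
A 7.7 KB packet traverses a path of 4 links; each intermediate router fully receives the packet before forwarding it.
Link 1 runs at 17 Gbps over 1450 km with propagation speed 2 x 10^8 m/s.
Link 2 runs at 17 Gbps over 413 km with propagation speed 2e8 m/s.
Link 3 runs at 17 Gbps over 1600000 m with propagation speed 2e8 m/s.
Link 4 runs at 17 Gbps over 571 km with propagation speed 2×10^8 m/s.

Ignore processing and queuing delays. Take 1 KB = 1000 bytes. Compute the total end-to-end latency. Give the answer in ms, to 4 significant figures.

L = 61600 bits.
Transmission delay per hop = L/R = 61600/17000000000 = 0.00362353 ms; 4 hops → 0.0144941 ms.
Propagation delays (d/s per hop): 7.25, 2.065, 8, 2.855 ms; sum = 20.17 ms.
End-to-end = 20.18 ms.

20.18 ms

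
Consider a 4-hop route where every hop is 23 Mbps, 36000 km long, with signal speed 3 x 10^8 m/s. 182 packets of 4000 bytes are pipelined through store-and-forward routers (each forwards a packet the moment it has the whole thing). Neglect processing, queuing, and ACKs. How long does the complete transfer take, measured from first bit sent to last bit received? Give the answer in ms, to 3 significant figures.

737 ms

Per-hop transmission t_tx = L/R = 32000/23000000 = 1.3913 ms.
Per-hop propagation t_prop = 36000000/300000000 = 120 ms.
Pipeline fill: first packet needs 4·t_tx to clear all hops; remaining 181 packets each add one t_tx.
Total = (4+182-1)·t_tx + 4·t_prop = 185·1.3913 + 4·120 = 737 ms.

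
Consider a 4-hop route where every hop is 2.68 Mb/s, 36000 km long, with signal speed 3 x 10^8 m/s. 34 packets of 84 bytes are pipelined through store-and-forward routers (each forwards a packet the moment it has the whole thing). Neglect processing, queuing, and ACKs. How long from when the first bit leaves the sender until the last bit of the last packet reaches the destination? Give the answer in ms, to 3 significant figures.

Per-hop transmission t_tx = L/R = 672/2680000 = 0.250746 ms.
Per-hop propagation t_prop = 36000000/300000000 = 120 ms.
Pipeline fill: first packet needs 4·t_tx to clear all hops; remaining 33 packets each add one t_tx.
Total = (4+34-1)·t_tx + 4·t_prop = 37·0.250746 + 4·120 = 489 ms.

489 ms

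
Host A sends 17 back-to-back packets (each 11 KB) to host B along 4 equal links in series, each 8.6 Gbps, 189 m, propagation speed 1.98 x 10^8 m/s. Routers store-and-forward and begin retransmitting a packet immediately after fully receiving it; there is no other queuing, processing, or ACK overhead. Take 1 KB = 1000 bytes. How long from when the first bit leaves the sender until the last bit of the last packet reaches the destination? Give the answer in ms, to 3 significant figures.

Per-hop transmission t_tx = L/R = 88000/8600000000 = 0.0102326 ms.
Per-hop propagation t_prop = 189/198000000 = 0.000954545 ms.
Pipeline fill: first packet needs 4·t_tx to clear all hops; remaining 16 packets each add one t_tx.
Total = (4+17-1)·t_tx + 4·t_prop = 20·0.0102326 + 4·0.000954545 = 0.208 ms.

0.208 ms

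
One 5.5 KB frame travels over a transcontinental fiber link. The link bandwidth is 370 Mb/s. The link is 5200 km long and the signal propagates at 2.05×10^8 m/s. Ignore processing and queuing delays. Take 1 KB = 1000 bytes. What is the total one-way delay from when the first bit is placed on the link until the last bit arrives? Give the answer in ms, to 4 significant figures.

25.48 ms

L = 44000 bits.
Transmission delay = L/R = 44000 / 370000000 = 0.118919 ms.
Propagation delay = d/s = 5200000 m / 2.05e+08 m/s = 25.3659 ms.
Total = 25.48 ms.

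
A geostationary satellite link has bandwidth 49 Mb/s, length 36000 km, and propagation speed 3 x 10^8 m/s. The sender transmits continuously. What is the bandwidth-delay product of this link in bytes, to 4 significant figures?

Propagation delay = 36000000 / 300000000 = 0.12 s.
BDP = R × t_prop = 49000000 × 0.12 = 5880000 bits.
In bytes: 5880000/8 = 735000 bytes.

735000 bytes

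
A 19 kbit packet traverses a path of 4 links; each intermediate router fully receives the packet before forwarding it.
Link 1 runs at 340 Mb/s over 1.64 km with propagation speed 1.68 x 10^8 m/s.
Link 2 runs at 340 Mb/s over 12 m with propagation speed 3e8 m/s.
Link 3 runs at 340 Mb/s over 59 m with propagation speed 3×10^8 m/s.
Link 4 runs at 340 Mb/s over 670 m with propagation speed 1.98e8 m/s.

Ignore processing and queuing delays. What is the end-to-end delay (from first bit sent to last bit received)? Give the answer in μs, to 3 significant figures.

237 μs

L = 19000 bits.
Transmission delay per hop = L/R = 19000/340000000 = 55.8824 μs; 4 hops → 223.529 μs.
Propagation delays (d/s per hop): 9.7619, 0.04, 0.196667, 3.38384 μs; sum = 13.3824 μs.
End-to-end = 237 μs.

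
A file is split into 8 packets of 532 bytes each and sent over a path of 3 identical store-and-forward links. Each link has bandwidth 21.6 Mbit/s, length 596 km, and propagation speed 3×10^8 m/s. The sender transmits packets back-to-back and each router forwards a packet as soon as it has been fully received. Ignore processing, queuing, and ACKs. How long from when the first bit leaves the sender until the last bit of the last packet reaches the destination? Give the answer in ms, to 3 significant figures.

Per-hop transmission t_tx = L/R = 4256/21600000 = 0.197037 ms.
Per-hop propagation t_prop = 596000/300000000 = 1.98667 ms.
Pipeline fill: first packet needs 3·t_tx to clear all hops; remaining 7 packets each add one t_tx.
Total = (3+8-1)·t_tx + 3·t_prop = 10·0.197037 + 3·1.98667 = 7.93 ms.

7.93 ms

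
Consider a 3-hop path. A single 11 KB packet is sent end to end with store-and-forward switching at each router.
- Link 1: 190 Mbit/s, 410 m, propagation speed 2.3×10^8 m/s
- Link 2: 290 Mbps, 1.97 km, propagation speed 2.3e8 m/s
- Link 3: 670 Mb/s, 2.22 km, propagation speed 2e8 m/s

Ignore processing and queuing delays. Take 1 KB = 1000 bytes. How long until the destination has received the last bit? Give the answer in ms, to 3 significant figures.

0.919 ms

L = 88000 bits.
Transmission delays (L/R per hop): 0.463158, 0.303448, 0.131343 ms; sum = 0.897949 ms.
Propagation delays (d/s per hop): 0.00178261, 0.00856522, 0.0111 ms; sum = 0.0214478 ms.
End-to-end = 0.919 ms.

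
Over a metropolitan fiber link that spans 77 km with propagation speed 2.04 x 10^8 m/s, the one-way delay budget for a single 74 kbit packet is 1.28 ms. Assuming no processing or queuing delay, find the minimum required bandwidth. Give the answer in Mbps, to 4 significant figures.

81.99 Mbps

Propagation delay = 77000 / 204000000 = 0.377451 ms.
Transmission budget = 1.28 − 0.377451 = 0.902549 ms.
R ≥ L / t_tx = 74000 bits / 0.000902549 s = 81.99 Mbps.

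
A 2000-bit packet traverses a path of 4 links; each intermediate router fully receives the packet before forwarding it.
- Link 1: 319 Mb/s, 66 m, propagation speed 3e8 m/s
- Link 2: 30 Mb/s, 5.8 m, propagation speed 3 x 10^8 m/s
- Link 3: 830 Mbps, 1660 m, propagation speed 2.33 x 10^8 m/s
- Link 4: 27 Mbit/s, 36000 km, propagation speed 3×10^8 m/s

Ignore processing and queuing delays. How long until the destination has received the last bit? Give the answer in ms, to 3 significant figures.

Transmission delays (L/R per hop): 0.00626959, 0.0666667, 0.00240964, 0.0740741 ms; sum = 0.14942 ms.
Propagation delays (d/s per hop): 0.00022, 1.93333e-05, 0.00712446, 120 ms; sum = 120.007 ms.
End-to-end = 120 ms.

120 ms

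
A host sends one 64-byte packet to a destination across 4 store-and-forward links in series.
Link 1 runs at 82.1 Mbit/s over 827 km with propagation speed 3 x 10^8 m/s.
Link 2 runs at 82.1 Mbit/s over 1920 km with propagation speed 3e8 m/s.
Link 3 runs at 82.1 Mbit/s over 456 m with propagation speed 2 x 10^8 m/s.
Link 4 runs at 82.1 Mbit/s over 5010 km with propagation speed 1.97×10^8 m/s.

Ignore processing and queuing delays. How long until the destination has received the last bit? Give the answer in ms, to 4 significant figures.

34.62 ms

L = 64 × 8 = 512 bits.
Transmission delay per hop = L/R = 512/82100000 = 0.0062363 ms; 4 hops → 0.0249452 ms.
Propagation delays (d/s per hop): 2.75667, 6.4, 0.00228, 25.4315 ms; sum = 34.5904 ms.
End-to-end = 34.62 ms.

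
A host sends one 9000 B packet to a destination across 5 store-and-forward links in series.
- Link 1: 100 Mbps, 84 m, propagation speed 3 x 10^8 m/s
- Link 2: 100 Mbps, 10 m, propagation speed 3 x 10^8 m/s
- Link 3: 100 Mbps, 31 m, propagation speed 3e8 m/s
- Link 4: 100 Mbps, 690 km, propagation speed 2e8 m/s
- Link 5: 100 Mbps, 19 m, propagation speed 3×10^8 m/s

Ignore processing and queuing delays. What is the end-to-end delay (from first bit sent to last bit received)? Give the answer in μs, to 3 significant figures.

L = 9000 × 8 = 72000 bits.
Transmission delay per hop = L/R = 72000/100000000 = 720 μs; 5 hops → 3600 μs.
Propagation delays (d/s per hop): 0.28, 0.0333333, 0.103333, 3450, 0.0633333 μs; sum = 3450.48 μs.
End-to-end = 7050 μs.

7050 μs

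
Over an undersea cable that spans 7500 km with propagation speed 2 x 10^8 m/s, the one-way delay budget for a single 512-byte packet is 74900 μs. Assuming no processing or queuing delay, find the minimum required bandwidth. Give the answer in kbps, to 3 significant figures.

110 kbps

L = 4096 bits.
Propagation delay = 7500000 / 200000000 = 37500 μs.
Transmission budget = 74900 − 37500 = 37400 μs.
R ≥ L / t_tx = 4096 bits / 0.0374 s = 110 kbps.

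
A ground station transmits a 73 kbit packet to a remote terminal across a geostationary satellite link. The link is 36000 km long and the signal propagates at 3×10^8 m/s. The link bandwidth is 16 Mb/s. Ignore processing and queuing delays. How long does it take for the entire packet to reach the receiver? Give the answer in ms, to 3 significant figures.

125 ms

L = 73000 bits.
Transmission delay = L/R = 73000 / 16000000 = 4.5625 ms.
Propagation delay = d/s = 36000000 m / 300000000 m/s = 120 ms.
Total = 125 ms.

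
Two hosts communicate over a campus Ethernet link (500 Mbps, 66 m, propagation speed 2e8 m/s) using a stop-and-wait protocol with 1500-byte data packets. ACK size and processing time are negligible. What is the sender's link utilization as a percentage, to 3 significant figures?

97.3 %

t_tx = L/R = 12000/500000000 = 2.4e-05 s.
t_prop = 66/200000000 = 3.3e-07 s; RTT = 6.6e-07 s.
Cycle = t_tx + RTT = 2.466e-05 s.
Utilization = t_tx / cycle = 2.4e-05/2.466e-05 = 97.3 %.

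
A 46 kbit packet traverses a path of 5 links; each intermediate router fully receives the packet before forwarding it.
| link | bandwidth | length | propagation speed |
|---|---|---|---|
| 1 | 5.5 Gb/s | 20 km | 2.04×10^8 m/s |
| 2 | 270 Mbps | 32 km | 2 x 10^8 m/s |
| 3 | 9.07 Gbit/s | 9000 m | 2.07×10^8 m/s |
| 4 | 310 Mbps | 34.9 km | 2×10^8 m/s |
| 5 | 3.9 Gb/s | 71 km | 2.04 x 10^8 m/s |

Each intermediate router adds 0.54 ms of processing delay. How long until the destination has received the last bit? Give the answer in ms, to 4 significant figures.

3.328 ms

L = 46000 bits.
Transmission delays (L/R per hop): 0.00836364, 0.17037, 0.00507166, 0.148387, 0.0117949 ms; sum = 0.343988 ms.
Propagation delays (d/s per hop): 0.0980392, 0.16, 0.0434783, 0.1745, 0.348039 ms; sum = 0.824057 ms.
Processing at 4 router(s): 4 × 0.54 ms = 2.16 ms.
End-to-end = 3.328 ms.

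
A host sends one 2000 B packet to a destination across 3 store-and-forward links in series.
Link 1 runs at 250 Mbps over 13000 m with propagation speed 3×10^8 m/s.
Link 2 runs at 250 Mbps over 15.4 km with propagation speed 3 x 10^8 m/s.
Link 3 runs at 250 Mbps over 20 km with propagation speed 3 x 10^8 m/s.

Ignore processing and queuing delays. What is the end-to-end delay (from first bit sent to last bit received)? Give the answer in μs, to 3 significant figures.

L = 2000 × 8 = 16000 bits.
Transmission delay per hop = L/R = 16000/250000000 = 64 μs; 3 hops → 192 μs.
Propagation delays (d/s per hop): 43.3333, 51.3333, 66.6667 μs; sum = 161.333 μs.
End-to-end = 353 μs.

353 μs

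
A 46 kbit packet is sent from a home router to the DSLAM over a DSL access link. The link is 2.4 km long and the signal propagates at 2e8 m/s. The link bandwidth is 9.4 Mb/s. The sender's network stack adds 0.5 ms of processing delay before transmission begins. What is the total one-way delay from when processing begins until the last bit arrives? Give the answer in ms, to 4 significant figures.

5.406 ms

L = 46000 bits.
Transmission delay = L/R = 46000 / 9400000 = 4.89362 ms.
Propagation delay = d/s = 2400 m / 200000000 m/s = 0.012 ms.
Plus processing delay 0.5 ms = 0.5 ms.
Total = 5.406 ms.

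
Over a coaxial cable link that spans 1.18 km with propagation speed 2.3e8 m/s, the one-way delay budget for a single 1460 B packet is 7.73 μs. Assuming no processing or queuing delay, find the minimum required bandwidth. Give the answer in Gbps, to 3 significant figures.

4.49 Gbps

L = 11680 bits.
Propagation delay = 1180 / 2.3e+08 = 5.13043 μs.
Transmission budget = 7.73 − 5.13043 = 2.59957 μs.
R ≥ L / t_tx = 11680 bits / 2.59957e-06 s = 4.49 Gbps.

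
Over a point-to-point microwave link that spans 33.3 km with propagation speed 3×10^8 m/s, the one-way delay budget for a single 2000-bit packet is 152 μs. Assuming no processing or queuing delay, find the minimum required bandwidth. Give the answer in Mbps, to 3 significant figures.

48.8 Mbps

Propagation delay = 33300 / 300000000 = 111 μs.
Transmission budget = 152 − 111 = 41 μs.
R ≥ L / t_tx = 2000 bits / 4.1e-05 s = 48.8 Mbps.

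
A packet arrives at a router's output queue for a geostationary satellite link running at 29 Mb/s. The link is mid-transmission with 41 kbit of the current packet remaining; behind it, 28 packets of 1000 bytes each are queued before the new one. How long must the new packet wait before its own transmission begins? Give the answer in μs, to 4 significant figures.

9138 μs

Each queued packet: L/R = 8000/29000000 = 275.862 μs.
28 queued → 7724.14 μs.
Plus remaining 41000 bits of current packet: 1413.79 μs.
Queuing delay = 9138 μs.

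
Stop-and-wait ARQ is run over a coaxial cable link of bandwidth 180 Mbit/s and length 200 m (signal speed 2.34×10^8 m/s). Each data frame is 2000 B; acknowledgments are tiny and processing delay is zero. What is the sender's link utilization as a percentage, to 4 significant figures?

98.11 %

t_tx = L/R = 16000/180000000 = 8.88889e-05 s.
t_prop = 200/234000000 = 8.54701e-07 s; RTT = 1.7094e-06 s.
Cycle = t_tx + RTT = 9.05983e-05 s.
Utilization = t_tx / cycle = 8.88889e-05/9.05983e-05 = 98.11 %.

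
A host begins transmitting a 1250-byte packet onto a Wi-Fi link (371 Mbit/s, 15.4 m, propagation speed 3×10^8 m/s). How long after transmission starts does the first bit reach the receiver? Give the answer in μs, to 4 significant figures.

First bit experiences only propagation delay: d/s = 15.4/300000000 = 0.05133 μs.

0.05133 μs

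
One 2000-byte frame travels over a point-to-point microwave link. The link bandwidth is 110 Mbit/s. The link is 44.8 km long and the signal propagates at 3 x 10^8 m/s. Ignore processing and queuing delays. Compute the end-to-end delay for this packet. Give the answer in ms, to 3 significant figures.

0.295 ms

L = 2000 × 8 = 16000 bits.
Transmission delay = L/R = 16000 / 110000000 = 0.145455 ms.
Propagation delay = d/s = 44800 m / 300000000 m/s = 0.149333 ms.
Total = 0.295 ms.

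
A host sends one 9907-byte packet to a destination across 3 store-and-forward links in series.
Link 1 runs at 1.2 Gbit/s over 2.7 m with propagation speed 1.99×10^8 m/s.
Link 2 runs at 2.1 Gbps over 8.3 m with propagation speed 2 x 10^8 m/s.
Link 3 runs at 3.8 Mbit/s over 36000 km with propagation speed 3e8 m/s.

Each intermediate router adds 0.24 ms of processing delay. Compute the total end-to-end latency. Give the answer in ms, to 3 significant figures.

L = 9907 × 8 = 79256 bits.
Transmission delays (L/R per hop): 0.0660467, 0.037741, 20.8568 ms; sum = 20.9606 ms.
Propagation delays (d/s per hop): 1.35678e-05, 4.15e-05, 120 ms; sum = 120 ms.
Processing at 2 router(s): 2 × 0.24 ms = 0.48 ms.
End-to-end = 141 ms.

141 ms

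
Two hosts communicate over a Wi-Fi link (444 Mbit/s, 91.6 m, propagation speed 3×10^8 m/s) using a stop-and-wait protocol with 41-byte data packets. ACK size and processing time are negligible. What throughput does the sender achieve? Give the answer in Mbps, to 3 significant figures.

t_tx = L/R = 328/444000000 = 7.38739e-07 s.
t_prop = 91.6/300000000 = 3.05333e-07 s; RTT = 6.10667e-07 s.
Cycle = t_tx + RTT = 1.34941e-06 s.
Throughput = L / cycle = 328 / 1.34941e-06 = 243 Mbps.

243 Mbps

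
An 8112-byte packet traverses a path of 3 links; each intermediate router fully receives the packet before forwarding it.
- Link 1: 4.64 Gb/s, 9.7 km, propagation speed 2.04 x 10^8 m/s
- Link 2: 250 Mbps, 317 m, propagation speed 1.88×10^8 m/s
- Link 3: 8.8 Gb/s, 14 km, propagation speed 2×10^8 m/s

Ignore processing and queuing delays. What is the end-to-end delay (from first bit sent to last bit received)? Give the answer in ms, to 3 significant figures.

L = 8112 × 8 = 64896 bits.
Transmission delays (L/R per hop): 0.0139862, 0.259584, 0.00737455 ms; sum = 0.280945 ms.
Propagation delays (d/s per hop): 0.047549, 0.00168617, 0.07 ms; sum = 0.119235 ms.
End-to-end = 0.400 ms.

0.400 ms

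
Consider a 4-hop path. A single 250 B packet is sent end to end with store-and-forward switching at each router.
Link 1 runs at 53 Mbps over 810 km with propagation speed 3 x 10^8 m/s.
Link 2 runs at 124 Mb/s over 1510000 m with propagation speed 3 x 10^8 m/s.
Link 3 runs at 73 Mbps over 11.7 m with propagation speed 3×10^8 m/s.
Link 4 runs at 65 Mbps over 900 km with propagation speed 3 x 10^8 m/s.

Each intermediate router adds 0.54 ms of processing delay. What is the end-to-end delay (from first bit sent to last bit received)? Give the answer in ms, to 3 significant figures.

L = 250 × 8 = 2000 bits.
Transmission delays (L/R per hop): 0.0377358, 0.016129, 0.0273973, 0.0307692 ms; sum = 0.112031 ms.
Propagation delays (d/s per hop): 2.7, 5.03333, 3.9e-05, 3 ms; sum = 10.7334 ms.
Processing at 3 router(s): 3 × 0.54 ms = 1.62 ms.
End-to-end = 12.5 ms.

12.5 ms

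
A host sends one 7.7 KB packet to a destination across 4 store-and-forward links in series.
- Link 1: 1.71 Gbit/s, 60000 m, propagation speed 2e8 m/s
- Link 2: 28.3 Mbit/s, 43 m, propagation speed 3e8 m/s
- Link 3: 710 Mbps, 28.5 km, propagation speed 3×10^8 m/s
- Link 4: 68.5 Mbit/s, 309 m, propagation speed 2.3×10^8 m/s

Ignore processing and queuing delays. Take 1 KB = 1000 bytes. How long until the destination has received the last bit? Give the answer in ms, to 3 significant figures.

L = 61600 bits.
Transmission delays (L/R per hop): 0.0360234, 2.17668, 0.0867606, 0.89927 ms; sum = 3.19873 ms.
Propagation delays (d/s per hop): 0.3, 0.000143333, 0.095, 0.00134348 ms; sum = 0.396487 ms.
End-to-end = 3.60 ms.

3.60 ms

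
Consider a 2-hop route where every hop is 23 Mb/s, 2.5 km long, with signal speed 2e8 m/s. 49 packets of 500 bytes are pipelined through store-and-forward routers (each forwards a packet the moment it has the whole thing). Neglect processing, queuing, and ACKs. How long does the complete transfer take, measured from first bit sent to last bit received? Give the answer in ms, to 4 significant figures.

Per-hop transmission t_tx = L/R = 4000/23000000 = 0.173913 ms.
Per-hop propagation t_prop = 2500/200000000 = 0.0125 ms.
Pipeline fill: first packet needs 2·t_tx to clear all hops; remaining 48 packets each add one t_tx.
Total = (2+49-1)·t_tx + 2·t_prop = 50·0.173913 + 2·0.0125 = 8.721 ms.

8.721 ms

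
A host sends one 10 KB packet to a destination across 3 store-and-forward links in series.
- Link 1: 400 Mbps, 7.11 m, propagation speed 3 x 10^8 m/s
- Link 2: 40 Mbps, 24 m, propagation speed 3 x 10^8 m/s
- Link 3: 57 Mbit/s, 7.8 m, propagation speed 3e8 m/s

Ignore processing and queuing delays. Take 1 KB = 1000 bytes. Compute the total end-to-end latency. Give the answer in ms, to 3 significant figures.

L = 80000 bits.
Transmission delays (L/R per hop): 0.2, 2, 1.40351 ms; sum = 3.60351 ms.
Propagation delays (d/s per hop): 2.37e-05, 8e-05, 2.6e-05 ms; sum = 0.0001297 ms.
End-to-end = 3.60 ms.

3.60 ms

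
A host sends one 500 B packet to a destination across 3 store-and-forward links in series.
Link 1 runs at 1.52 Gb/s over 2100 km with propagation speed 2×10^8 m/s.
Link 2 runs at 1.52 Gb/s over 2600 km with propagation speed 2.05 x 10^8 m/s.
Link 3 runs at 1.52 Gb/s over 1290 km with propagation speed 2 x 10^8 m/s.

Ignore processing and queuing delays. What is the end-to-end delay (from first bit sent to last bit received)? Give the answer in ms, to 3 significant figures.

29.6 ms

L = 500 × 8 = 4000 bits.
Transmission delay per hop = L/R = 4000/1520000000 = 0.00263158 ms; 3 hops → 0.00789474 ms.
Propagation delays (d/s per hop): 10.5, 12.6829, 6.45 ms; sum = 29.6329 ms.
End-to-end = 29.6 ms.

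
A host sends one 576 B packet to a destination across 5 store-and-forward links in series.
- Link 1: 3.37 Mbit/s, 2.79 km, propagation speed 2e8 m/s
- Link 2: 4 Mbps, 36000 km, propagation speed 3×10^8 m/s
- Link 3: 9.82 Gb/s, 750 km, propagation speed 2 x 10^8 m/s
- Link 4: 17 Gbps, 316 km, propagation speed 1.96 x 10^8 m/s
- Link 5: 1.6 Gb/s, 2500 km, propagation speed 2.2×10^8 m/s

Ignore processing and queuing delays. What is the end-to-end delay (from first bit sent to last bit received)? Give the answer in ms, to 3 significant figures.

139 ms

L = 576 × 8 = 4608 bits.
Transmission delays (L/R per hop): 1.36736, 1.152, 0.000469246, 0.000271059, 0.00288 ms; sum = 2.52298 ms.
Propagation delays (d/s per hop): 0.01395, 120, 3.75, 1.61224, 11.3636 ms; sum = 136.74 ms.
End-to-end = 139 ms.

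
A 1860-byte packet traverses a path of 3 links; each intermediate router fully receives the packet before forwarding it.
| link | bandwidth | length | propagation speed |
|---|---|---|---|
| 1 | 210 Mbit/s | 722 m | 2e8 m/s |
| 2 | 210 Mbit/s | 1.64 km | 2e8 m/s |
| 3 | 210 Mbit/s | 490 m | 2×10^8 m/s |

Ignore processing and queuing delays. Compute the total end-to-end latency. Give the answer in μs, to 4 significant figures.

L = 1860 × 8 = 14880 bits.
Transmission delay per hop = L/R = 14880/210000000 = 70.8571 μs; 3 hops → 212.571 μs.
Propagation delays (d/s per hop): 3.61, 8.2, 2.45 μs; sum = 14.26 μs.
End-to-end = 226.8 μs.

226.8 μs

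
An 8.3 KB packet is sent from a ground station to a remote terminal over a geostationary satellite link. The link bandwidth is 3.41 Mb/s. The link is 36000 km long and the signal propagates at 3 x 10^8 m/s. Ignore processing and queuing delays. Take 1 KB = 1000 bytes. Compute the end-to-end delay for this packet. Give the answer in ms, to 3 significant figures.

139 ms

L = 66400 bits.
Transmission delay = L/R = 66400 / 3410000 = 19.4721 ms.
Propagation delay = d/s = 36000000 m / 300000000 m/s = 120 ms.
Total = 139 ms.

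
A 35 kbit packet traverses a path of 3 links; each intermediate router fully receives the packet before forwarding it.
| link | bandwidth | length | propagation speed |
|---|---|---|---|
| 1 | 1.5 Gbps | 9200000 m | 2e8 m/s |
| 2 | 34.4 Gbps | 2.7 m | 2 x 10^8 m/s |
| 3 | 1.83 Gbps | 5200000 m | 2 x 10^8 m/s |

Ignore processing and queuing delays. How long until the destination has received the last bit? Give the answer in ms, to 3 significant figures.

L = 35000 bits.
Transmission delays (L/R per hop): 0.0233333, 0.00101744, 0.0191257 ms; sum = 0.0434765 ms.
Propagation delays (d/s per hop): 46, 1.35e-05, 26 ms; sum = 72 ms.
End-to-end = 72.0 ms.

72.0 ms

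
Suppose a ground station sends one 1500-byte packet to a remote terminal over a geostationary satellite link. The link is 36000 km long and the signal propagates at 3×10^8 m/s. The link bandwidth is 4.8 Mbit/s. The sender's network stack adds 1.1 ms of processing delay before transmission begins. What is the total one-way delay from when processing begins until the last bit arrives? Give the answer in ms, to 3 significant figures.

124 ms

L = 1500 × 8 = 12000 bits.
Transmission delay = L/R = 12000 / 4800000 = 2.5 ms.
Propagation delay = d/s = 36000000 m / 300000000 m/s = 120 ms.
Plus processing delay 1.1 ms = 1.1 ms.
Total = 124 ms.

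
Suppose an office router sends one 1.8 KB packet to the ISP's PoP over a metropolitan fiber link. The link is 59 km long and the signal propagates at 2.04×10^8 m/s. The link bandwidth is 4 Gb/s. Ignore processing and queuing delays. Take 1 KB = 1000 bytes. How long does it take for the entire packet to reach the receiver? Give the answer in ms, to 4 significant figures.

L = 14400 bits.
Transmission delay = L/R = 14400 / 4000000000 = 0.0036 ms.
Propagation delay = d/s = 59000 m / 204000000 m/s = 0.289216 ms.
Total = 0.2928 ms.

0.2928 ms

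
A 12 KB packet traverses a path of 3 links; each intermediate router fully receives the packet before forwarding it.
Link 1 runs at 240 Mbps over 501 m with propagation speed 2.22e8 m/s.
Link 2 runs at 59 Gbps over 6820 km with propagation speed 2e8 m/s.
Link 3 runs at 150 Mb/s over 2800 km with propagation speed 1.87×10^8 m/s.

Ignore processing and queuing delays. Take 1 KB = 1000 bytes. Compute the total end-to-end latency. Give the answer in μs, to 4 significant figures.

L = 96000 bits.
Transmission delays (L/R per hop): 400, 1.62712, 640 μs; sum = 1041.63 μs.
Propagation delays (d/s per hop): 2.25676, 34100, 14973.3 μs; sum = 49075.5 μs.
End-to-end = 50120 μs.

50120 μs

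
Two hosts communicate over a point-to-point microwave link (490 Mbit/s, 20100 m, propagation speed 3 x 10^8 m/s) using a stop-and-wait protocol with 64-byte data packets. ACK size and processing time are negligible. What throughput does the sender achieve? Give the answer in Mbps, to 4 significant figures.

3.791 Mbps

t_tx = L/R = 512/490000000 = 1.0449e-06 s.
t_prop = 20100/300000000 = 6.7e-05 s; RTT = 0.000134 s.
Cycle = t_tx + RTT = 0.000135045 s.
Throughput = L / cycle = 512 / 0.000135045 = 3.791 Mbps.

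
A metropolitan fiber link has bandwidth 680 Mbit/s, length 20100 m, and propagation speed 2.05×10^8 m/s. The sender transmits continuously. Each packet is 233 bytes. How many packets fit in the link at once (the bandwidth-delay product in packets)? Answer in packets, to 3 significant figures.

Propagation delay = 20100 / 2.05e+08 = 9.80488e-05 s.
BDP = R × t_prop = 680000000 × 9.80488e-05 = 66673.2 bits.
In packets of 1864 bits: 35.8 packets.

35.8 packets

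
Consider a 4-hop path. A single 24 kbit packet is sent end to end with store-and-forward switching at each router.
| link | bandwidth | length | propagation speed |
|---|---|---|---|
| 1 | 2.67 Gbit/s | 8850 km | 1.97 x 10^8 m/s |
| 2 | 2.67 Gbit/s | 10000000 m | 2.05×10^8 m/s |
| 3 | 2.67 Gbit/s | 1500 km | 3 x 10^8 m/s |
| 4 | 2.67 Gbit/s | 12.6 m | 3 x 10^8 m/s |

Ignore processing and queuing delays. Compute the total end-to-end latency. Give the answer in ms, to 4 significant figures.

98.74 ms

L = 24000 bits.
Transmission delay per hop = L/R = 24000/2670000000 = 0.00898876 ms; 4 hops → 0.0359551 ms.
Propagation delays (d/s per hop): 44.9239, 48.7805, 5, 4.2e-05 ms; sum = 98.7044 ms.
End-to-end = 98.74 ms.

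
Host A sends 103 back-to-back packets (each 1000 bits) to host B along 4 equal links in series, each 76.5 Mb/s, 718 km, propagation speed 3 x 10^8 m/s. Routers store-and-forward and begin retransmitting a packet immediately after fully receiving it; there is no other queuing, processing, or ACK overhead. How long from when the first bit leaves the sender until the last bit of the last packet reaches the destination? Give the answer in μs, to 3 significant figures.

11000 μs

Per-hop transmission t_tx = L/R = 1000/76500000 = 13.0719 μs.
Per-hop propagation t_prop = 718000/300000000 = 2393.33 μs.
Pipeline fill: first packet needs 4·t_tx to clear all hops; remaining 102 packets each add one t_tx.
Total = (4+103-1)·t_tx + 4·t_prop = 106·13.0719 + 4·2393.33 = 11000 μs.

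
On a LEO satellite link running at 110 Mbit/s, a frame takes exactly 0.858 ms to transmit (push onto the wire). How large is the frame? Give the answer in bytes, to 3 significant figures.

L = R × t_tx = 110000000 b/s × 0.000858 s = 94380 bits.
In bytes: 94380 / 8 = 11800 bytes.

11800 bytes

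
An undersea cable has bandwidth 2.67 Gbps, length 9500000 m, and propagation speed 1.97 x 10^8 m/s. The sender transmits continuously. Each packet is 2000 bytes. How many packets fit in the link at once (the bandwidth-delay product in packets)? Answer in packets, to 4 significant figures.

Propagation delay = 9500000 / 197000000 = 0.0482234 s.
BDP = R × t_prop = 2670000000 × 0.0482234 = 128756000 bits.
In packets of 16000 bits: 8047 packets.

8047 packets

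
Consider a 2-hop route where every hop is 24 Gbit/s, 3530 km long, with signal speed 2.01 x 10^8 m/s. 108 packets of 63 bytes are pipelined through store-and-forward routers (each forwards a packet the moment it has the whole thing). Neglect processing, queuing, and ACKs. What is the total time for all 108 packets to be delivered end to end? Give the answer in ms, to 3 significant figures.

Per-hop transmission t_tx = L/R = 504/24000000000 = 2.1e-05 ms.
Per-hop propagation t_prop = 3530000/2.01e+08 = 17.5622 ms.
Pipeline fill: first packet needs 2·t_tx to clear all hops; remaining 107 packets each add one t_tx.
Total = (2+108-1)·t_tx + 2·t_prop = 109·2.1e-05 + 2·17.5622 = 35.1 ms.

35.1 ms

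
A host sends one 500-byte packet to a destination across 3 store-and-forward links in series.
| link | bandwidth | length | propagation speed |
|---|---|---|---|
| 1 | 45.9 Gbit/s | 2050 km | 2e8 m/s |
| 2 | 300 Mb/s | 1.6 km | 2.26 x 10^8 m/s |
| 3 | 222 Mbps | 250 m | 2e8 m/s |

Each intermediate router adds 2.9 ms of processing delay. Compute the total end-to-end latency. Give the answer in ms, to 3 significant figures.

L = 500 × 8 = 4000 bits.
Transmission delays (L/R per hop): 8.7146e-05, 0.0133333, 0.018018 ms; sum = 0.0314385 ms.
Propagation delays (d/s per hop): 10.25, 0.00707965, 0.00125 ms; sum = 10.2583 ms.
Processing at 2 router(s): 2 × 2.9 ms = 5.8 ms.
End-to-end = 16.1 ms.

16.1 ms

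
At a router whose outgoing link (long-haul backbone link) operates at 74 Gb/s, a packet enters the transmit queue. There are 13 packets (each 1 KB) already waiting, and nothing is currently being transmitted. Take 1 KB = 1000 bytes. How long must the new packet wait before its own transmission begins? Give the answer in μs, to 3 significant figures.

1.41 μs

Each queued packet: L/R = 8000/74000000000 = 0.108108 μs.
13 queued → 1.40541 μs.
Queuing delay = 1.41 μs.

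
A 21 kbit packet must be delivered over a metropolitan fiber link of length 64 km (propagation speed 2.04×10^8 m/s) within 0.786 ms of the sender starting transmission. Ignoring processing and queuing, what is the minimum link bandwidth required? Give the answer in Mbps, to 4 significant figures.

Propagation delay = 64000 / 204000000 = 0.313725 ms.
Transmission budget = 0.786 − 0.313725 = 0.472275 ms.
R ≥ L / t_tx = 21000 bits / 0.000472275 s = 44.47 Mbps.

44.47 Mbps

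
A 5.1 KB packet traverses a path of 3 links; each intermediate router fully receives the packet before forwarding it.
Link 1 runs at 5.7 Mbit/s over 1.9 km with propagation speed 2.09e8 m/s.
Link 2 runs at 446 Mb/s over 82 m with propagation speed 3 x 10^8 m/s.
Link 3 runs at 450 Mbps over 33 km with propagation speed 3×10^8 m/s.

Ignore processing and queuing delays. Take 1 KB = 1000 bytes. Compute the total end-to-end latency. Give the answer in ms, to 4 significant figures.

L = 40800 bits.
Transmission delays (L/R per hop): 7.15789, 0.0914798, 0.0906667 ms; sum = 7.34004 ms.
Propagation delays (d/s per hop): 0.00909091, 0.000273333, 0.11 ms; sum = 0.119364 ms.
End-to-end = 7.459 ms.

7.459 ms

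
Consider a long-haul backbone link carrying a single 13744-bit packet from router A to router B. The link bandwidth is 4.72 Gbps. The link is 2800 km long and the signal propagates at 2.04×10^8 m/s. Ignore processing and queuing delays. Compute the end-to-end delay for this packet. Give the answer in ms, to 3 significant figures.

13.7 ms

Transmission delay = L/R = 13744 / 4720000000 = 0.00291186 ms.
Propagation delay = d/s = 2800000 m / 204000000 m/s = 13.7255 ms.
Total = 13.7 ms.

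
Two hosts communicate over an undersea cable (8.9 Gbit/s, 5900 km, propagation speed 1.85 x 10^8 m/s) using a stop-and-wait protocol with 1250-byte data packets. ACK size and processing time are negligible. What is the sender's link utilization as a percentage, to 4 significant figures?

0.001762 %

t_tx = L/R = 10000/8900000000 = 1.1236e-06 s.
t_prop = 5900000/185000000 = 0.0318919 s; RTT = 0.0637838 s.
Cycle = t_tx + RTT = 0.0637849 s.
Utilization = t_tx / cycle = 1.1236e-06/0.0637849 = 0.001762 %.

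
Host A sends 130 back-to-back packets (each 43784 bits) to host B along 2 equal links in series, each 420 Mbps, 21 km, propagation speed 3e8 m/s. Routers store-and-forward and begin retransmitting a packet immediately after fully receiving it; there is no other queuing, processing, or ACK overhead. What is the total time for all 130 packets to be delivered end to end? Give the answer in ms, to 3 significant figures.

13.8 ms

Per-hop transmission t_tx = L/R = 43784/420000000 = 0.104248 ms.
Per-hop propagation t_prop = 21000/300000000 = 0.07 ms.
Pipeline fill: first packet needs 2·t_tx to clear all hops; remaining 129 packets each add one t_tx.
Total = (2+130-1)·t_tx + 2·t_prop = 131·0.104248 + 2·0.07 = 13.8 ms.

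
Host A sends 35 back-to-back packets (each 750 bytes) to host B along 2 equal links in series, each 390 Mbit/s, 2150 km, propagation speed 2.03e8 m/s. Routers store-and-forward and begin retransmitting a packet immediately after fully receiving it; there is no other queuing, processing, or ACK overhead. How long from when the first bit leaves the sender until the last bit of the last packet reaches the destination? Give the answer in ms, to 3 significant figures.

21.7 ms

Per-hop transmission t_tx = L/R = 6000/390000000 = 0.0153846 ms.
Per-hop propagation t_prop = 2150000/2.03e+08 = 10.5911 ms.
Pipeline fill: first packet needs 2·t_tx to clear all hops; remaining 34 packets each add one t_tx.
Total = (2+35-1)·t_tx + 2·t_prop = 36·0.0153846 + 2·10.5911 = 21.7 ms.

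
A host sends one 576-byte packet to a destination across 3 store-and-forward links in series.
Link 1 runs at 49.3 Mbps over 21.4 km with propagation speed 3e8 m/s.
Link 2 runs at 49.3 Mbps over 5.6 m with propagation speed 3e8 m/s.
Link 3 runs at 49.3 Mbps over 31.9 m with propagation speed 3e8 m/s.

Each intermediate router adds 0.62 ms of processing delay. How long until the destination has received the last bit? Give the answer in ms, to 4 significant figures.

L = 576 × 8 = 4608 bits.
Transmission delay per hop = L/R = 4608/49300000 = 0.0934686 ms; 3 hops → 0.280406 ms.
Propagation delays (d/s per hop): 0.0713333, 1.86667e-05, 0.000106333 ms; sum = 0.0714583 ms.
Processing at 2 router(s): 2 × 0.62 ms = 1.24 ms.
End-to-end = 1.592 ms.

1.592 ms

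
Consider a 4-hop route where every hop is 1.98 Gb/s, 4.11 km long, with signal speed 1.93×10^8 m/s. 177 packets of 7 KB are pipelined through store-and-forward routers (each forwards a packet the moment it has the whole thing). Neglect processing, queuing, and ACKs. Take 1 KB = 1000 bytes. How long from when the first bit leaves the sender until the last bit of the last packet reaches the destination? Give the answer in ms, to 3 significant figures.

5.18 ms

Per-hop transmission t_tx = L/R = 56000/1980000000 = 0.0282828 ms.
Per-hop propagation t_prop = 4110/193000000 = 0.0212953 ms.
Pipeline fill: first packet needs 4·t_tx to clear all hops; remaining 176 packets each add one t_tx.
Total = (4+177-1)·t_tx + 4·t_prop = 180·0.0282828 + 4·0.0212953 = 5.18 ms.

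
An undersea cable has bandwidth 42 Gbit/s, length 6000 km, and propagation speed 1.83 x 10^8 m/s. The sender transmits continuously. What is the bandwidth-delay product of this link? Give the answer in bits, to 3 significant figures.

1380000000 bits

Propagation delay = 6000000 / 183000000 = 0.0327869 s.
BDP = R × t_prop = 42000000000 × 0.0327869 = 1377050000 bits.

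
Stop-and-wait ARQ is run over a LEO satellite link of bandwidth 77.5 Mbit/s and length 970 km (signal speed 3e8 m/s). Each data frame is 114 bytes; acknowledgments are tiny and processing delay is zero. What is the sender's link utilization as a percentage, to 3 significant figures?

t_tx = L/R = 912/77500000 = 1.17677e-05 s.
t_prop = 970000/300000000 = 0.00323333 s; RTT = 0.00646667 s.
Cycle = t_tx + RTT = 0.00647843 s.
Utilization = t_tx / cycle = 1.17677e-05/0.00647843 = 0.182 %.

0.182 %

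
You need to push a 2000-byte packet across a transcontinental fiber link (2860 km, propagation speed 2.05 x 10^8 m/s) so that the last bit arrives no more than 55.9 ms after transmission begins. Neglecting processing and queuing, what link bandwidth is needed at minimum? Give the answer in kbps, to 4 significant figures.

L = 16000 bits.
Propagation delay = 2860000 / 2.05e+08 = 13.9512 ms.
Transmission budget = 55.9 − 13.9512 = 41.9488 ms.
R ≥ L / t_tx = 16000 bits / 0.0419488 s = 381.4 kbps.

381.4 kbps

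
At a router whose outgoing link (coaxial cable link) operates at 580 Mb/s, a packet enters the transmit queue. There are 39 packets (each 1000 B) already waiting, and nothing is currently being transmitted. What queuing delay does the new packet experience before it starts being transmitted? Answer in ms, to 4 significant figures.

Each queued packet: L/R = 8000/580000000 = 0.0137931 ms.
39 queued → 0.537931 ms.
Queuing delay = 0.5379 ms.

0.5379 ms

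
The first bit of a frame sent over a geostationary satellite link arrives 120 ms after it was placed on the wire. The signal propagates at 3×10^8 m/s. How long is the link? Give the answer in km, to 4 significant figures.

36000 km

d = s × t_prop = 300000000 × 0.12 = 36000 km.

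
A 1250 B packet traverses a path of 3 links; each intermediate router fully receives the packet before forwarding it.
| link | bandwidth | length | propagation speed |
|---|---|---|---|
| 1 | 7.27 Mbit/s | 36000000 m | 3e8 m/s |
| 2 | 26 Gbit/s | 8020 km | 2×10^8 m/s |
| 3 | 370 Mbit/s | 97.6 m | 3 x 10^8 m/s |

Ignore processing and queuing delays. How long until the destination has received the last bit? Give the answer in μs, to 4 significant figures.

161500 μs

L = 1250 × 8 = 10000 bits.
Transmission delays (L/R per hop): 1375.52, 0.384615, 27.027 μs; sum = 1402.93 μs.
Propagation delays (d/s per hop): 120000, 40100, 0.325333 μs; sum = 160100 μs.
End-to-end = 161500 μs.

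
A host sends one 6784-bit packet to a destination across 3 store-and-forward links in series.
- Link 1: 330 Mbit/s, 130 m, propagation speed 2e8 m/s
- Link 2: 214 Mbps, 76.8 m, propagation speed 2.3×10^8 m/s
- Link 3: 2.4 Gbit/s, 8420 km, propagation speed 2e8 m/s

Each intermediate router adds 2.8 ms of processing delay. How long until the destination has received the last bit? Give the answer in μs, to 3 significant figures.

47800 μs

Transmission delays (L/R per hop): 20.5576, 31.7009, 2.82667 μs; sum = 55.0852 μs.
Propagation delays (d/s per hop): 0.65, 0.333913, 42100 μs; sum = 42101 μs.
Processing at 2 router(s): 2 × 2.8 ms = 5600 μs.
End-to-end = 47800 μs.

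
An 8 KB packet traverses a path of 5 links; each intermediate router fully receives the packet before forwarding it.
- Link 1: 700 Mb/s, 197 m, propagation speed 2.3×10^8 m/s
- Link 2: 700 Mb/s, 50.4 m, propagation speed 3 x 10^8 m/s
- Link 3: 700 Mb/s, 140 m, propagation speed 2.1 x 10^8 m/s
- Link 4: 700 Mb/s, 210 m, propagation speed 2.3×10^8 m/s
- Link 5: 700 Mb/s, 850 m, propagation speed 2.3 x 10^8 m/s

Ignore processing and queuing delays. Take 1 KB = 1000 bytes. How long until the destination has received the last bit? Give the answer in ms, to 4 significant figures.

L = 64000 bits.
Transmission delay per hop = L/R = 64000/700000000 = 0.0914286 ms; 5 hops → 0.457143 ms.
Propagation delays (d/s per hop): 0.000856522, 0.000168, 0.000666667, 0.000913043, 0.00369565 ms; sum = 0.00629988 ms.
End-to-end = 0.4634 ms.

0.4634 ms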